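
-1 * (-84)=84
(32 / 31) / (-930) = -16 / 14415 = -0.00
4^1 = 4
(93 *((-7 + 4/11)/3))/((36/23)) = -52049/396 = -131.44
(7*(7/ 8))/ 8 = 49/ 64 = 0.77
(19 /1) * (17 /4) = 323 /4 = 80.75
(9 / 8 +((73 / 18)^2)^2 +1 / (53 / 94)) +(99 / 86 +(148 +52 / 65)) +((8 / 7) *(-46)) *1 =3104857237687 / 8373410640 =370.80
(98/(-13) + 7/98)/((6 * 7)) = -453/2548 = -0.18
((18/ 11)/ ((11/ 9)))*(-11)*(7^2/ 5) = -7938/ 55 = -144.33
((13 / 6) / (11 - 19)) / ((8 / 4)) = -13 / 96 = -0.14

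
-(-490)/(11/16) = 7840/11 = 712.73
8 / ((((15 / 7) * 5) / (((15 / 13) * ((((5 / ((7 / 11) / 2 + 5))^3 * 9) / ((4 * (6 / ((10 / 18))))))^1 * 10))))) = 93170000 / 62462907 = 1.49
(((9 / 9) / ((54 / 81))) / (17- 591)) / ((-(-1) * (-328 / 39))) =117 / 376544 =0.00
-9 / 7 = -1.29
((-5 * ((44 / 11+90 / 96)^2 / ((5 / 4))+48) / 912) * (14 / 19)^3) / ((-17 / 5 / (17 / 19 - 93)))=-32415000625 / 8081987136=-4.01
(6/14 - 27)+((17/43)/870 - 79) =-27645871/261870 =-105.57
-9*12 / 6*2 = -36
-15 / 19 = -0.79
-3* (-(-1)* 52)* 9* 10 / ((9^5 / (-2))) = 1040 / 2187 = 0.48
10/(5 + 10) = 2/3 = 0.67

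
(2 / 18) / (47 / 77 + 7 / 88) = 0.16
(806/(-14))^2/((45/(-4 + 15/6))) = -162409/1470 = -110.48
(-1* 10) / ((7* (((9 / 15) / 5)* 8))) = -125 / 84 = -1.49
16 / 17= 0.94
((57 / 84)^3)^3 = 322687697779 / 10578455953408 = 0.03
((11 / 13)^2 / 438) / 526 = 121 / 38935572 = 0.00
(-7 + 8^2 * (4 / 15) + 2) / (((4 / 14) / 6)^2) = 26607 / 5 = 5321.40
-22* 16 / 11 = -32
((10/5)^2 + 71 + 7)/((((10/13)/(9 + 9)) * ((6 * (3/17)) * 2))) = 9061/10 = 906.10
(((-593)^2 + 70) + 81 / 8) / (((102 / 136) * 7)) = 2813833 / 42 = 66996.02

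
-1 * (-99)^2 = -9801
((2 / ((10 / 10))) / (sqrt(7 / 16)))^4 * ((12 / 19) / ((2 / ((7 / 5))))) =24576 / 665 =36.96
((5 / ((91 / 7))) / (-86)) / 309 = -5 / 345462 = -0.00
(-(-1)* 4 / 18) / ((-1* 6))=-1 / 27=-0.04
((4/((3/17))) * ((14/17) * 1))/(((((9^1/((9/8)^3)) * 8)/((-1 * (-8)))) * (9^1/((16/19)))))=21/76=0.28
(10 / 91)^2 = 100 / 8281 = 0.01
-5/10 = -1/2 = -0.50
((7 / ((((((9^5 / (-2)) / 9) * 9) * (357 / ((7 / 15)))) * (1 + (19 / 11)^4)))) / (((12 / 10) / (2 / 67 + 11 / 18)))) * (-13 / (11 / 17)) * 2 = 93626533 / 139363099187778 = 0.00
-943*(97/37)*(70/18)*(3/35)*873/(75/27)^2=-2156062941/23125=-93235.15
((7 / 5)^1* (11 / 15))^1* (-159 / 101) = -4081 / 2525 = -1.62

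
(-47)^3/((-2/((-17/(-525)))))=1764991/1050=1680.94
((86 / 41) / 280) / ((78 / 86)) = 1849 / 223860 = 0.01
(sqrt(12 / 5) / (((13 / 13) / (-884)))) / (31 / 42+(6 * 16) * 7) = -74256 * sqrt(15) / 141275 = -2.04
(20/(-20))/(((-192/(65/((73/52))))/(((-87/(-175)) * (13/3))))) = 63713/122640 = 0.52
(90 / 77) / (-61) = -90 / 4697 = -0.02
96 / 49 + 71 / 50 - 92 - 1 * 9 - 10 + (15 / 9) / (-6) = -1189582 / 11025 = -107.90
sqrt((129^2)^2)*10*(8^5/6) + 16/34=15449948168/17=908820480.47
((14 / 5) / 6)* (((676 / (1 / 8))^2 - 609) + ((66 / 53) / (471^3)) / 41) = 15494000136177660139 / 1135252461015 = 13648065.67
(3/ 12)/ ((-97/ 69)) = -69/ 388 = -0.18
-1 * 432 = -432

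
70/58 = 35/29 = 1.21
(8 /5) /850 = 4 /2125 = 0.00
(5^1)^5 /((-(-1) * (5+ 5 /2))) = 1250 /3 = 416.67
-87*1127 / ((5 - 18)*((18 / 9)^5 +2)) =98049 / 442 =221.83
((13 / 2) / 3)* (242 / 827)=1573 / 2481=0.63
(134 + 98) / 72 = 29 / 9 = 3.22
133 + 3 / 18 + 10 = 859 / 6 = 143.17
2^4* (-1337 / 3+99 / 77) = -149312 / 21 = -7110.10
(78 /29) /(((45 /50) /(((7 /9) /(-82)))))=-910 /32103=-0.03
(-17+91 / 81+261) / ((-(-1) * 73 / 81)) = 19855 / 73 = 271.99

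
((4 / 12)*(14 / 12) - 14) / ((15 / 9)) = -49 / 6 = -8.17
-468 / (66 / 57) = -4446 / 11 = -404.18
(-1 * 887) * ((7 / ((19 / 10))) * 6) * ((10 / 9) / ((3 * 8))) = -155225 / 171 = -907.75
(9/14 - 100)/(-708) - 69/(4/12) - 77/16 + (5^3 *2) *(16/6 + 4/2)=18931811/19824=954.99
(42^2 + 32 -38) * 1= 1758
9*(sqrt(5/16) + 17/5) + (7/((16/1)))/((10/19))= 9*sqrt(5)/4 + 5029/160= 36.46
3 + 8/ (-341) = 1015/ 341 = 2.98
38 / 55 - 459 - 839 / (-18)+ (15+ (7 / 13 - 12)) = -5253013 / 12870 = -408.16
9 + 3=12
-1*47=-47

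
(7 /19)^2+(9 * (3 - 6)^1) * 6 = -161.86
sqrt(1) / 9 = 1 / 9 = 0.11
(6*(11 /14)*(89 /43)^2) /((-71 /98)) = -3659502 /131279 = -27.88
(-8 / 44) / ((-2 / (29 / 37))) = 29 / 407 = 0.07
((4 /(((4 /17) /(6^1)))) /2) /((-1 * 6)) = -17 /2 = -8.50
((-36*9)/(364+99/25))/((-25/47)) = 15228/9199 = 1.66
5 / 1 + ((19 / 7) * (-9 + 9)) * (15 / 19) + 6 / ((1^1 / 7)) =47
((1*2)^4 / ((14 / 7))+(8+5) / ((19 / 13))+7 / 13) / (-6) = -2.91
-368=-368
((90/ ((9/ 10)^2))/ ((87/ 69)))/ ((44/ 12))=23000/ 957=24.03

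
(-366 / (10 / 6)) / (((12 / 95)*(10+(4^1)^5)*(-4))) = 0.42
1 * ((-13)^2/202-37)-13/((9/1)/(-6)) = -16663/606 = -27.50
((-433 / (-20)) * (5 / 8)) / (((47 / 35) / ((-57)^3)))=-2806599915 / 1504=-1866090.37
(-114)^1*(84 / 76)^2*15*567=-22504230 / 19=-1184433.16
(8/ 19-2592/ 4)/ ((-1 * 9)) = 12304/ 171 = 71.95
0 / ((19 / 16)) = 0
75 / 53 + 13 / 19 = 2114 / 1007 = 2.10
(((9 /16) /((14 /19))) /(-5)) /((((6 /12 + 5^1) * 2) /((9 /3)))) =-513 /12320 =-0.04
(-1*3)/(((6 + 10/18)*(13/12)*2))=-162/767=-0.21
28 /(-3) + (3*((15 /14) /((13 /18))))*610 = 738602 /273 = 2705.50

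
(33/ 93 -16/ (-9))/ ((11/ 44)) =2380/ 279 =8.53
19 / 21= 0.90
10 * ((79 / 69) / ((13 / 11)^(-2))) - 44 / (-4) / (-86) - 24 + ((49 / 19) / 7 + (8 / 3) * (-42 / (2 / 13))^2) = 2711212536017 / 13642266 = 198736.23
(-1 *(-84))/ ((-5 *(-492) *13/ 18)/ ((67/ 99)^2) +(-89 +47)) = 31423/ 1435381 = 0.02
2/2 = 1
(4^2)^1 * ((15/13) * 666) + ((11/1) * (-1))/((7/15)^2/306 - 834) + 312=9411057641046/746471063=12607.40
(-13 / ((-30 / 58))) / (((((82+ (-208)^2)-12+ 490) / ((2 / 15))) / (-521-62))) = -19981 / 448200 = -0.04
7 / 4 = 1.75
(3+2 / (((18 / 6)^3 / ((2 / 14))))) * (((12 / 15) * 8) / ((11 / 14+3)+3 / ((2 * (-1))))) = 1138 / 135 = 8.43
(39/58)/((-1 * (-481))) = 0.00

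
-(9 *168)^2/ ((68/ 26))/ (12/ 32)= -39626496/ 17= -2330970.35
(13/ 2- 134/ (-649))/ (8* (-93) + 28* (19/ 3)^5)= 0.00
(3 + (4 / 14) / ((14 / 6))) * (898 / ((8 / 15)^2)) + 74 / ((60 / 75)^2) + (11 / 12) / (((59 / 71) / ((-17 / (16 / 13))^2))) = 90443436229 / 8881152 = 10183.75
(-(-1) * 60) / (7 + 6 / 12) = 8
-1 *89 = -89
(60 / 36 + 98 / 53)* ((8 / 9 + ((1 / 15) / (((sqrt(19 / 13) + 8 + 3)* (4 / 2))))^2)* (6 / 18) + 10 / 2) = 2413015699783 / 129590429850 - 79937* sqrt(247) / 518361719400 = 18.62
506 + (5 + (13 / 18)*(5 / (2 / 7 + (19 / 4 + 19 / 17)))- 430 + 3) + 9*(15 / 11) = 28086469 / 289971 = 96.86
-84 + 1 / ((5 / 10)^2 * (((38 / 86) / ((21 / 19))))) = -26712 / 361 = -73.99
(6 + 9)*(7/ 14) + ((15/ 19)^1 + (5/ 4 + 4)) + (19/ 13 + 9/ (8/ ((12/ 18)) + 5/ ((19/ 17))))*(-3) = 2324241/ 309244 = 7.52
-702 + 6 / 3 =-700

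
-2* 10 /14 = -10 /7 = -1.43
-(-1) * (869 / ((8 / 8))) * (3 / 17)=2607 / 17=153.35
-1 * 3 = -3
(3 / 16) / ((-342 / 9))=-3 / 608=-0.00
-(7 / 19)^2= -0.14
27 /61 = 0.44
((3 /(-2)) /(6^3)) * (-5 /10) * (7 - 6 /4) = 0.02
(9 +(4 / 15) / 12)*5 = 406 / 9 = 45.11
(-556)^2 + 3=309139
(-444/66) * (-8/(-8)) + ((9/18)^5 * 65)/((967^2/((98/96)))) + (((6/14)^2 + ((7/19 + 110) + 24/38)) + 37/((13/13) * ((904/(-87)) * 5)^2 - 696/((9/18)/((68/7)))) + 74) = 38682417887507970019/216765317944737408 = 178.45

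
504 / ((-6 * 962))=-42 / 481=-0.09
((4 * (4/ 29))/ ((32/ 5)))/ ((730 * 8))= 1/ 67744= 0.00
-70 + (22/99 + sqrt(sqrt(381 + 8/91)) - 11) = -727/9 + 34679^(1/4) * 91^(3/4)/91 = -76.36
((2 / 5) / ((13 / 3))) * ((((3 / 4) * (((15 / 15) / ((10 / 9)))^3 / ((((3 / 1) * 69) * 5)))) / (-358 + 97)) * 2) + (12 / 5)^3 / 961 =2996619759 / 208320775000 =0.01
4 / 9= 0.44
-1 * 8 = -8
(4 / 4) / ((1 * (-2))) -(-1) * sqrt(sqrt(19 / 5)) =-1 / 2 + 19^(1 / 4) * 5^(3 / 4) / 5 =0.90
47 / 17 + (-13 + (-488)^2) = 4048274 / 17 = 238133.76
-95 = -95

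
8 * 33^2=8712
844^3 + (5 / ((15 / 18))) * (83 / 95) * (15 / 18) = 11423020179 / 19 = 601211588.37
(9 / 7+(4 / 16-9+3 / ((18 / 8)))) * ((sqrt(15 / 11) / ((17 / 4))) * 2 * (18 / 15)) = -412 * sqrt(165) / 1309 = -4.04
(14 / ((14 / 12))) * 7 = 84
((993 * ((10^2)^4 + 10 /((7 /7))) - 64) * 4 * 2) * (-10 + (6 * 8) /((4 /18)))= 163646416259168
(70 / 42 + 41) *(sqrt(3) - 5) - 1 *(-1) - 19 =-694 / 3 + 128 *sqrt(3) / 3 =-157.43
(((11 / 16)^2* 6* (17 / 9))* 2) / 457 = 0.02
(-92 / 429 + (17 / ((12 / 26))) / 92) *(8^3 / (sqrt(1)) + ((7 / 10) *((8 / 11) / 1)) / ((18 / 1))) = 371943745 / 3907332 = 95.19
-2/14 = -1/7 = -0.14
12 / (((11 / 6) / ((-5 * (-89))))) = 32040 / 11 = 2912.73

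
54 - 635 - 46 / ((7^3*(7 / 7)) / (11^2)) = -204849 / 343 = -597.23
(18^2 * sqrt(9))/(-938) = -486/469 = -1.04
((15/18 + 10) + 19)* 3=179/2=89.50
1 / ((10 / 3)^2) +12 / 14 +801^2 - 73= 449070263 / 700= 641528.95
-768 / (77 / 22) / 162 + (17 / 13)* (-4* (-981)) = 12604484 / 2457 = 5130.03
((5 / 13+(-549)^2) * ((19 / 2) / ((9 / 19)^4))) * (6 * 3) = 9701895671582 / 9477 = 1023730681.82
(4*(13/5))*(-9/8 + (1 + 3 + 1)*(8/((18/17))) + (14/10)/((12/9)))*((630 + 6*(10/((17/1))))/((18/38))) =1203558629/2295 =524426.42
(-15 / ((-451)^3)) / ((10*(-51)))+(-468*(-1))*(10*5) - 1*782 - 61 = 22557.00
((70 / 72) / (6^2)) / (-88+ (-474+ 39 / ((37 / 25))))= -0.00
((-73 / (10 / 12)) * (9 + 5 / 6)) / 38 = -4307 / 190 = -22.67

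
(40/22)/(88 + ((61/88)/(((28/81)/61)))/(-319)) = 1429120/68868007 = 0.02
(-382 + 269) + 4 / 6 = -337 / 3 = -112.33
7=7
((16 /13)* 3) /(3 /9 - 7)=-0.55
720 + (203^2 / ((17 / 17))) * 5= 206765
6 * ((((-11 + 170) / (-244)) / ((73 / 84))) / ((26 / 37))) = -370629 / 57889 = -6.40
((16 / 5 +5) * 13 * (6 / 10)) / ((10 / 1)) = 1599 / 250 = 6.40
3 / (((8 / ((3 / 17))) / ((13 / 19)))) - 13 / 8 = -2041 / 1292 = -1.58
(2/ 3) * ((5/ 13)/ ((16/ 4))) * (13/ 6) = 5/ 36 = 0.14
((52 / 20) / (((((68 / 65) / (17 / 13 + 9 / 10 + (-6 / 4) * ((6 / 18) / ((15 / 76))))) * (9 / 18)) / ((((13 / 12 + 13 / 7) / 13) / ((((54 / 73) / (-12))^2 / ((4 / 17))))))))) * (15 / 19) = -8798179 / 491589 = -17.90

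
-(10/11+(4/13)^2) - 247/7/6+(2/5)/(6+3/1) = -8011123/1171170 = -6.84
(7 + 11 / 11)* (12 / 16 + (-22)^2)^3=7290099019 / 8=911262377.38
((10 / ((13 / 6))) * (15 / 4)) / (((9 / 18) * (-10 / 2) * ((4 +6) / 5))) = -45 / 13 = -3.46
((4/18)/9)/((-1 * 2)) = -1/81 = -0.01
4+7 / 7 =5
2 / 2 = 1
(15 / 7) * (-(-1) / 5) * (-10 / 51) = -10 / 119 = -0.08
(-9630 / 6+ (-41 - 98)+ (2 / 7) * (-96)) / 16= -775 / 7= -110.71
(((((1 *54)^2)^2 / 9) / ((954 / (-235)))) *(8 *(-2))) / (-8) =-24669360 / 53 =-465459.62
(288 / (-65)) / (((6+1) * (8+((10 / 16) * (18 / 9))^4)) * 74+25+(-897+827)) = -4096 / 4958395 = -0.00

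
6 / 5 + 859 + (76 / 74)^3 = 218132913 / 253265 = 861.28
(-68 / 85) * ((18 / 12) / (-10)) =3 / 25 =0.12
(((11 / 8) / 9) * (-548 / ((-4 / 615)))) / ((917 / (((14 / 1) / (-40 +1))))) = -5.04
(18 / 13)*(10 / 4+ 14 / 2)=171 / 13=13.15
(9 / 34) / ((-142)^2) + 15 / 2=5141829 / 685576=7.50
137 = 137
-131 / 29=-4.52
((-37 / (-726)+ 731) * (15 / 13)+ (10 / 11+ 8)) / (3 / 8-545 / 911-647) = -9772271492 / 7419782799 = -1.32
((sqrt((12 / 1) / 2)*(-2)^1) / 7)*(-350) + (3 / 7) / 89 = 3 / 623 + 100*sqrt(6) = 244.95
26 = 26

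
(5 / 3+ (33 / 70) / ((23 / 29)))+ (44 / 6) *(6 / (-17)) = -26863 / 82110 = -0.33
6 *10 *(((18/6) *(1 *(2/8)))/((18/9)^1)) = 45/2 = 22.50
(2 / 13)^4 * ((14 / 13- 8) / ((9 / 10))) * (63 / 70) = -0.00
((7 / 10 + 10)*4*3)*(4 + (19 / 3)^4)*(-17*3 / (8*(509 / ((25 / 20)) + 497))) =-237643255 / 162756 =-1460.12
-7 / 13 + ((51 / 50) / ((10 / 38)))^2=11768993 / 812500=14.48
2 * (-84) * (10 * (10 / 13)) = -16800 / 13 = -1292.31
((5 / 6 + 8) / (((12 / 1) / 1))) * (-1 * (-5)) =265 / 72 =3.68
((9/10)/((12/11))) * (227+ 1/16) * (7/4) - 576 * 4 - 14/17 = -86039129/43520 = -1977.00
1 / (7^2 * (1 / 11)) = 11 / 49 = 0.22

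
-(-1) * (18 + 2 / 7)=128 / 7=18.29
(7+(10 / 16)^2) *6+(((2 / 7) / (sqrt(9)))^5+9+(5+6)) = 64.34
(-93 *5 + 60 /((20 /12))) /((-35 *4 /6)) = 18.39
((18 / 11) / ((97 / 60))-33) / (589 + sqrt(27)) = -0.05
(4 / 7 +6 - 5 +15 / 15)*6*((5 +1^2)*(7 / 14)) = 324 / 7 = 46.29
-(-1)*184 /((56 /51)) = 1173 /7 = 167.57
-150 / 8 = -75 / 4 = -18.75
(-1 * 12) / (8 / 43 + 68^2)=-43 / 16570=-0.00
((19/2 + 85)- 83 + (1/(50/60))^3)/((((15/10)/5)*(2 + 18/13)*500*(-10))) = -42991/16500000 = -0.00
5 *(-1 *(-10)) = 50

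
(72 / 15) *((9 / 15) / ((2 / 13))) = 468 / 25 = 18.72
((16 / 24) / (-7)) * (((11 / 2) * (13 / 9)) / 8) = -143 / 1512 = -0.09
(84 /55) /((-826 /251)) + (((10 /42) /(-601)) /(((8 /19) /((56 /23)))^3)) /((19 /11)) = -36194318381 /71185892745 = -0.51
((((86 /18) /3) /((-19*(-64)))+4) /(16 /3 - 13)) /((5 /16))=-131371 /78660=-1.67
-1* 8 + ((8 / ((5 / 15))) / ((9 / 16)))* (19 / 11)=2168 / 33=65.70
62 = 62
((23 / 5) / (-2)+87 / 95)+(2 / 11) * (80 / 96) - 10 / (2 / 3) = -101779 / 6270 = -16.23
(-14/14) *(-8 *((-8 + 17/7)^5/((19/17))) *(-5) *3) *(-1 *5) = -920286829800/319333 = -2881903.31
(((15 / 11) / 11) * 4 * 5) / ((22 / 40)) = 6000 / 1331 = 4.51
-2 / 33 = -0.06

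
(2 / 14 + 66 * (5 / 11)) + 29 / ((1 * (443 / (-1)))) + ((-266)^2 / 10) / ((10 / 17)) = 934842763 / 77525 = 12058.60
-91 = -91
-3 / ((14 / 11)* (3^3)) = -11 / 126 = -0.09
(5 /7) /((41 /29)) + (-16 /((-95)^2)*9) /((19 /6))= 0.50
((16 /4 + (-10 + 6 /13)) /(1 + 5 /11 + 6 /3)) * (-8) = 3168 /247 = 12.83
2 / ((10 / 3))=3 / 5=0.60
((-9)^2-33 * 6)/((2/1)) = -117/2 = -58.50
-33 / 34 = -0.97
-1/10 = -0.10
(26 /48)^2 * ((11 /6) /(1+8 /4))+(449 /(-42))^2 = 58152179 /508032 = 114.47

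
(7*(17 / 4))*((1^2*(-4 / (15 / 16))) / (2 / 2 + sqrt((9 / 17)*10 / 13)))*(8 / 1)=-3366272 / 1965 + 15232*sqrt(2210) / 655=-619.88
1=1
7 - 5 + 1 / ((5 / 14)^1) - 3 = 9 / 5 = 1.80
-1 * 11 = -11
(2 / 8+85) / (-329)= -341 / 1316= -0.26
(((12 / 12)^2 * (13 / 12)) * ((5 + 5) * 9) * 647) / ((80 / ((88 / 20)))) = 277563 / 80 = 3469.54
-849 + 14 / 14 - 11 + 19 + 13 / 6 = -5027 / 6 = -837.83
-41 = -41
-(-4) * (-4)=-16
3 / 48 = 1 / 16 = 0.06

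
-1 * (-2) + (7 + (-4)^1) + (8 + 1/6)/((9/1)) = 319/54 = 5.91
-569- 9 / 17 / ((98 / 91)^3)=-26562485 / 46648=-569.42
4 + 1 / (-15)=59 / 15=3.93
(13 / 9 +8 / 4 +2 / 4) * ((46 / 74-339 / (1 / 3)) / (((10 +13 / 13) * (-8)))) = 1335013 / 29304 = 45.56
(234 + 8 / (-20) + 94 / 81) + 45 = 279.76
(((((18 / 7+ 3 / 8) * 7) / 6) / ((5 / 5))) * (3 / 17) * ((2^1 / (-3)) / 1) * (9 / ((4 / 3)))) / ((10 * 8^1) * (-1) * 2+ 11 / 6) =4455 / 258128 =0.02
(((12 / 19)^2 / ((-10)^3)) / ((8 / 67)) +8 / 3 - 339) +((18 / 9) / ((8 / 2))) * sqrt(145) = -182126309 / 541500 +sqrt(145) / 2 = -330.32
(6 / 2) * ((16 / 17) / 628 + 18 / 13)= 144282 / 34697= 4.16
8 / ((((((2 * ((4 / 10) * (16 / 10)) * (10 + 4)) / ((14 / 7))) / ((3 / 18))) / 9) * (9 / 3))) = 25 / 56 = 0.45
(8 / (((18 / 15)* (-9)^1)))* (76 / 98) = -760 / 1323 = -0.57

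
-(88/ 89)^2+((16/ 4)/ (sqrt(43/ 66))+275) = 4 * sqrt(2838)/ 43+2170531/ 7921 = 278.98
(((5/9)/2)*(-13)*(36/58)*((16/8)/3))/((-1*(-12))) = -65/522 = -0.12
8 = 8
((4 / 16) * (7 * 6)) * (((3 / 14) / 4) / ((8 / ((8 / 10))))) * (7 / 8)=63 / 1280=0.05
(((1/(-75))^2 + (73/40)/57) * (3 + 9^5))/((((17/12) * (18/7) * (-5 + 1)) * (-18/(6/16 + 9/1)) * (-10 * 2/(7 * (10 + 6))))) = -349345157/918000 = -380.55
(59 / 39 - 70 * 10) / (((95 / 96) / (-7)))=6101984 / 1235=4940.88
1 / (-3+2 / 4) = -2 / 5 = -0.40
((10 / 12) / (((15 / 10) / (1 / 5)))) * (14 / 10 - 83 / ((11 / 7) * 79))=0.08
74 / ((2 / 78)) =2886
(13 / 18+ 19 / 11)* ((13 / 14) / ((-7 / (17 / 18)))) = -107185 / 349272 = -0.31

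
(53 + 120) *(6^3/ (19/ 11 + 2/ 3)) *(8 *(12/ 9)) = 13153536/ 79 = 166500.46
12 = 12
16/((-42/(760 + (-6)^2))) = -6368/21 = -303.24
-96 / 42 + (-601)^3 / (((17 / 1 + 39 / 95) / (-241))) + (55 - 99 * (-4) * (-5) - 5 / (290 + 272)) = 4888078249488243 / 1626709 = 3004887936.00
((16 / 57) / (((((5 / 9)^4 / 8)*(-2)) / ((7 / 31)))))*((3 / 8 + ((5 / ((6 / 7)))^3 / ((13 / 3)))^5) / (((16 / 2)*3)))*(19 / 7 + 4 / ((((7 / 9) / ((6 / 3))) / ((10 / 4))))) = -28831931830914959803314509 / 45347885406720000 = -635794405.24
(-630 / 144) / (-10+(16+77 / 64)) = -280 / 461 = -0.61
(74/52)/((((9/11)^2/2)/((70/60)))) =31339/6318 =4.96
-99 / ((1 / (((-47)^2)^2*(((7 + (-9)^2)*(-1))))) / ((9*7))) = 2678242194936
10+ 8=18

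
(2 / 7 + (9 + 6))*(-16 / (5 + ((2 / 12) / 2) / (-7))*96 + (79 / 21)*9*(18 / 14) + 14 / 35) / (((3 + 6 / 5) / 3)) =-2899826581 / 1006019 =-2882.48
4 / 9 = 0.44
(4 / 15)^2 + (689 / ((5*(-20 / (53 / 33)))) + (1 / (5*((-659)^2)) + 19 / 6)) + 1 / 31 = -1039020271087 / 133280838900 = -7.80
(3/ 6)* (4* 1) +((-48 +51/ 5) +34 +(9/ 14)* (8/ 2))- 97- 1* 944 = -36408/ 35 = -1040.23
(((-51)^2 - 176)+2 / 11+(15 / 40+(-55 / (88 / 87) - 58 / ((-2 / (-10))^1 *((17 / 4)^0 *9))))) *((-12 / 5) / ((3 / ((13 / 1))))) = -24325.18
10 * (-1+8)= 70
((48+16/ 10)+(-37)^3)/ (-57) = 84339/ 95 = 887.78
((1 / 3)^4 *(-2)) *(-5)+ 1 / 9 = 19 / 81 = 0.23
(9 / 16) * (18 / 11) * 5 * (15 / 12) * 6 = 6075 / 176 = 34.52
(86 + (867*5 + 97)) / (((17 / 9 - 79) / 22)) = -447282 / 347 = -1289.00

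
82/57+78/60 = 1561/570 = 2.74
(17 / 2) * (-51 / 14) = -867 / 28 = -30.96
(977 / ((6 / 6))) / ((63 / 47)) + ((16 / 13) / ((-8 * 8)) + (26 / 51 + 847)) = 87790841 / 55692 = 1576.36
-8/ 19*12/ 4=-24/ 19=-1.26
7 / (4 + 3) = 1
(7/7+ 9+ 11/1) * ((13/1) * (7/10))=1911/10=191.10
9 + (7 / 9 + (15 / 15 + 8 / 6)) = 109 / 9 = 12.11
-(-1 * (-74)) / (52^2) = -37 / 1352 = -0.03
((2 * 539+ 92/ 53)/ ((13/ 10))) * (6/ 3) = 88040/ 53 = 1661.13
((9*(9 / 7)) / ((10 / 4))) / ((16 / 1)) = 0.29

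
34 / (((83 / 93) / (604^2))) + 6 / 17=19610319762 / 1411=13898171.34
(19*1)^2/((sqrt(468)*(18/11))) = 3971*sqrt(13)/1404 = 10.20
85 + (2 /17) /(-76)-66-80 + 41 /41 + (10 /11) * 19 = -303631 /7106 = -42.73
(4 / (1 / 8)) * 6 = 192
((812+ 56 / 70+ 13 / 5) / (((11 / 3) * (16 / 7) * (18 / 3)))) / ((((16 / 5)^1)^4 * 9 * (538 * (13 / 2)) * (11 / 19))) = 7531125 / 887382605824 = 0.00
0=0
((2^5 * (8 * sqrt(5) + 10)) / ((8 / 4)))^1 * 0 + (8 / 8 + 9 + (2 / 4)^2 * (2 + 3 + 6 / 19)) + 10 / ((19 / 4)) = 1021 / 76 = 13.43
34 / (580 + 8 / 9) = 153 / 2614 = 0.06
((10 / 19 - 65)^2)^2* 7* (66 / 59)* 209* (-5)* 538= -30784442677570312500 / 404681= -76070887137202.67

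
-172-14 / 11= -1906 / 11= -173.27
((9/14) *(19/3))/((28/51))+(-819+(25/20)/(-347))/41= -70046257/5576984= -12.56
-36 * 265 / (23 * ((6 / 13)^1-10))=31005 / 713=43.49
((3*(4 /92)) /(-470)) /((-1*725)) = 3 /7837250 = 0.00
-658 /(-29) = 658 /29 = 22.69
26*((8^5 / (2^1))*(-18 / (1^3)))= -7667712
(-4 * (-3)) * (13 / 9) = 52 / 3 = 17.33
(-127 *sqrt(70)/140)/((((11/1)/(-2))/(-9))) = -1143 *sqrt(70)/770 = -12.42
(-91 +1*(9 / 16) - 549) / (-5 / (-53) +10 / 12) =-1626729 / 2360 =-689.29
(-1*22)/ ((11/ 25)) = -50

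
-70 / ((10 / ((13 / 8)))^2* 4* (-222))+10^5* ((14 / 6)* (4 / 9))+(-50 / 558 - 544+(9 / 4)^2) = 16357923502217 / 158561280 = 103164.68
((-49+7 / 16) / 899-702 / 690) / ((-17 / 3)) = 5316849 / 28120720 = 0.19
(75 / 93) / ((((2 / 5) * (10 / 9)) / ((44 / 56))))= 2475 / 1736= 1.43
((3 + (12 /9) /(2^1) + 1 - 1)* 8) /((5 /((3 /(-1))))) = -88 /5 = -17.60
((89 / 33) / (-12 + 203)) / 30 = 89 / 189090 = 0.00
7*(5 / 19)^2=175 / 361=0.48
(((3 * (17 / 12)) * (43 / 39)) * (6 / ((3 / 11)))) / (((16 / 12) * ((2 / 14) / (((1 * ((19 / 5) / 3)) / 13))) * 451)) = 97223 / 831480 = 0.12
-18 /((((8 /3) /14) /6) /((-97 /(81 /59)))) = 40061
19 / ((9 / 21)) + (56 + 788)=2665 / 3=888.33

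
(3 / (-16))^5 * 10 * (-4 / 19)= 1215 / 2490368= 0.00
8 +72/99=96/11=8.73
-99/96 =-33/32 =-1.03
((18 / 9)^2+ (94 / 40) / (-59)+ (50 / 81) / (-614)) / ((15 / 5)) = 116173991 / 88029180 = 1.32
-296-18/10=-1489/5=-297.80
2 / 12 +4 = 25 / 6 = 4.17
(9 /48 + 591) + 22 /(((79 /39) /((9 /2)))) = 640.06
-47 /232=-0.20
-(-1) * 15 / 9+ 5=20 / 3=6.67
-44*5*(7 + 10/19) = -1655.79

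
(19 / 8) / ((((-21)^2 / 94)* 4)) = 893 / 7056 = 0.13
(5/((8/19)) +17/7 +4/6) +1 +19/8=1541/84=18.35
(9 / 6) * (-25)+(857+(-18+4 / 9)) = 14435 / 18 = 801.94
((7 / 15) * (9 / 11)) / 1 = 21 / 55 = 0.38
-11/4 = -2.75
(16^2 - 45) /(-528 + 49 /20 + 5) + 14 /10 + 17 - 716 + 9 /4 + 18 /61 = -8833332837 /12701420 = -695.46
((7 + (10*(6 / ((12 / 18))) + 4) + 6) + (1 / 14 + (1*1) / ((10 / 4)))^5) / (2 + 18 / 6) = 179874035393 / 8403500000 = 21.40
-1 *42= -42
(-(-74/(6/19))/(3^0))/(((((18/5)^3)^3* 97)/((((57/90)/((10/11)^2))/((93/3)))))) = 0.00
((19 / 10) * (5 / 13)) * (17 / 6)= 323 / 156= 2.07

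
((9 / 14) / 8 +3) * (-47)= -16215 / 112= -144.78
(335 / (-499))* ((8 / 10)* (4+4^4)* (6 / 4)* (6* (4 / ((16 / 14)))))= -2194920 / 499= -4398.64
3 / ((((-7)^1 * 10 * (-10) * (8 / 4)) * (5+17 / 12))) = 9 / 26950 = 0.00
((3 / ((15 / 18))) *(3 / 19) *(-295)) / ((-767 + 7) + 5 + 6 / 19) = 3186 / 14339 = 0.22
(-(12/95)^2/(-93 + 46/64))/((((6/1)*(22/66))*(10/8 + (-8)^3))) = -1024/6049737275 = -0.00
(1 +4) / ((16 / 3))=15 / 16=0.94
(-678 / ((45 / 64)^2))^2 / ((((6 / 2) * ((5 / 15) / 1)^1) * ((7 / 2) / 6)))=3224129.18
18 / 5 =3.60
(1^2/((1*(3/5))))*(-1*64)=-320/3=-106.67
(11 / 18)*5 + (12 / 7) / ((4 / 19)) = 1411 / 126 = 11.20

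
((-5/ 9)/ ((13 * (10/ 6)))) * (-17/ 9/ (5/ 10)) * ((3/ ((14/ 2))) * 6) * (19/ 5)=1292/ 1365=0.95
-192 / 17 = -11.29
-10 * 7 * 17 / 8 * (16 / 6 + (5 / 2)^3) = -261205 / 96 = -2720.89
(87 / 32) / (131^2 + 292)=87 / 558496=0.00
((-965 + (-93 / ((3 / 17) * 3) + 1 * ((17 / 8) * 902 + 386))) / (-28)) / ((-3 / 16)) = 13945 / 63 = 221.35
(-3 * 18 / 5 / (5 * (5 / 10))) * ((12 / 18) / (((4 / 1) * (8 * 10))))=-9 / 1000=-0.01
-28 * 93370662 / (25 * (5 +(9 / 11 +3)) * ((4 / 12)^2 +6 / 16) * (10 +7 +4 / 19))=-1417489.05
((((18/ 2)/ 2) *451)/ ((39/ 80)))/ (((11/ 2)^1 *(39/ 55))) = 180400/ 169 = 1067.46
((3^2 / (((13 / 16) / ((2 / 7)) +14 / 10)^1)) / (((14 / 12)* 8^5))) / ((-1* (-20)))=27 / 9734144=0.00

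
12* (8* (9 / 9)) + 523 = 619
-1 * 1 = -1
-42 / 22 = -21 / 11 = -1.91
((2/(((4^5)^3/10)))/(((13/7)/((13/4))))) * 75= 2625/1073741824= 0.00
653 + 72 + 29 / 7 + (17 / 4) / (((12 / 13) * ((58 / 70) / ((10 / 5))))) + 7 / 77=39676691 / 53592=740.35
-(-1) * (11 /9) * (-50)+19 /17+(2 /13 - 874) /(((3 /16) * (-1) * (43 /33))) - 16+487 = 341054236 /85527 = 3987.68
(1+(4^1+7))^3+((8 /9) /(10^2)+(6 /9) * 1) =388952 /225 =1728.68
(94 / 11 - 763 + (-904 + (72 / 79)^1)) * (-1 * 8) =13260.35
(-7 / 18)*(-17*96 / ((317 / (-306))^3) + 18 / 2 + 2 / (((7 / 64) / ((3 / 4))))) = -110797477417 / 191130078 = -579.70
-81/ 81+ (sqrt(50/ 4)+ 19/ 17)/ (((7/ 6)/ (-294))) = -630 * sqrt(2) -4805/ 17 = -1173.60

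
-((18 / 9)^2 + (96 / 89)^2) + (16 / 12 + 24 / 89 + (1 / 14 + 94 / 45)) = -6987199 / 4990230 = -1.40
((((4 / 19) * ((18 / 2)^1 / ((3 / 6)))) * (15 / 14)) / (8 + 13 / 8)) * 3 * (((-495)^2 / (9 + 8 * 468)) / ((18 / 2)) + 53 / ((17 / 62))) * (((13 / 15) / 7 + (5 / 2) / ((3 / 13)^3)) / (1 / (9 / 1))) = 78758752907952 / 169396381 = 464937.64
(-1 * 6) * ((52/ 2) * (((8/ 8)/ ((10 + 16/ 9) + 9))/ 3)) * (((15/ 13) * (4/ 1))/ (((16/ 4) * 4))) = -135/ 187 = -0.72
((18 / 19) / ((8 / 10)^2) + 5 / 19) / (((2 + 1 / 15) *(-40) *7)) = -795 / 263872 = -0.00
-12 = -12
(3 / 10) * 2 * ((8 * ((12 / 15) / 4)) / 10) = 12 / 125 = 0.10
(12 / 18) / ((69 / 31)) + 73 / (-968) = 44905 / 200376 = 0.22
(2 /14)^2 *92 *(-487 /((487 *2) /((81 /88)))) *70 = -9315 /154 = -60.49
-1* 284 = -284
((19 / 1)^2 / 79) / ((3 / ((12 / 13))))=1444 / 1027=1.41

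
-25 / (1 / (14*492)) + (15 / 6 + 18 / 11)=-3788309 / 22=-172195.86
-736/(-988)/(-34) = -92/4199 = -0.02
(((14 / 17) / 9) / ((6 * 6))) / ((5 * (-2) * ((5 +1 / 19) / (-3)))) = 133 / 881280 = 0.00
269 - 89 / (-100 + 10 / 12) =160589 / 595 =269.90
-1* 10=-10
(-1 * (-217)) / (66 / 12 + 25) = 434 / 61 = 7.11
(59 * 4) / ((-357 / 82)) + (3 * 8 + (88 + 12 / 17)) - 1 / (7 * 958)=20006821 / 342006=58.50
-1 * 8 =-8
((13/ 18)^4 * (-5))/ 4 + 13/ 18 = 160459/ 419904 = 0.38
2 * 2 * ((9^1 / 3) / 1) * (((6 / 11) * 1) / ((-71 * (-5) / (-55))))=-72 / 71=-1.01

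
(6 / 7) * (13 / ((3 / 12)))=312 / 7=44.57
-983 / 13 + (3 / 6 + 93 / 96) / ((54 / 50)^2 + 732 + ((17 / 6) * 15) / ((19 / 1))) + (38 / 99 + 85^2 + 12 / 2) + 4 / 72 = 857879324510977 / 119885436528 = 7155.83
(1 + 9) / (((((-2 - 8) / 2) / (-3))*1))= 6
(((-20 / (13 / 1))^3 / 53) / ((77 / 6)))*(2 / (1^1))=-96000 / 8965957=-0.01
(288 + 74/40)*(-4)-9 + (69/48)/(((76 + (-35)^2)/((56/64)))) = -972855771/832640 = -1168.40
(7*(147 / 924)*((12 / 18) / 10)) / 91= 7 / 8580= 0.00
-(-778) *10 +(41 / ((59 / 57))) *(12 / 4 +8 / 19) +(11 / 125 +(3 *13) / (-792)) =15411570461 / 1947000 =7915.55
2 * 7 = 14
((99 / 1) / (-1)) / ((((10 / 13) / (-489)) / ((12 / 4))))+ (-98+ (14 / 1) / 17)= 32079973 / 170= 188705.72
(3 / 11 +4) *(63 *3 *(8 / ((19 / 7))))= 497448 / 209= 2380.13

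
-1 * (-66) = 66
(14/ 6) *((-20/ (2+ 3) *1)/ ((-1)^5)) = 28/ 3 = 9.33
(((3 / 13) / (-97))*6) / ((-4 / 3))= 27 / 2522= 0.01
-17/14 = -1.21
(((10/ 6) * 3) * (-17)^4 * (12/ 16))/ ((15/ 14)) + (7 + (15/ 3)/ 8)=292331.12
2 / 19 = 0.11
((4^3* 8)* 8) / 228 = 1024 / 57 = 17.96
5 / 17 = 0.29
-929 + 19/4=-3697/4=-924.25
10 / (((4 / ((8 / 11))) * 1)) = 1.82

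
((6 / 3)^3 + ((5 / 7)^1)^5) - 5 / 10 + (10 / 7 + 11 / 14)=166393 / 16807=9.90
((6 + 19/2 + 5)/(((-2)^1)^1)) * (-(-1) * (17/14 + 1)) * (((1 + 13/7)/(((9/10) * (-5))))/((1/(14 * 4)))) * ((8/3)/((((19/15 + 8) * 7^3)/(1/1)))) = 2033600/3003651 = 0.68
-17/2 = -8.50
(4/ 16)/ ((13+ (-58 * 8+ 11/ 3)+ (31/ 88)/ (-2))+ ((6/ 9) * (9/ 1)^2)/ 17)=-2244/ 3988333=-0.00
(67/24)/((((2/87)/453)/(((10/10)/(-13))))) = -880179/208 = -4231.63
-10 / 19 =-0.53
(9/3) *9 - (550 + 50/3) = -1619/3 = -539.67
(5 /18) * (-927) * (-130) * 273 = 9138675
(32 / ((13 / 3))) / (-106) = -48 / 689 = -0.07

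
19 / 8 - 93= -725 / 8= -90.62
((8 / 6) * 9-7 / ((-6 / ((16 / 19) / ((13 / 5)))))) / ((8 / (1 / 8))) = 2293 / 11856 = 0.19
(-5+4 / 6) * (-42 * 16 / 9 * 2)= 5824 / 9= 647.11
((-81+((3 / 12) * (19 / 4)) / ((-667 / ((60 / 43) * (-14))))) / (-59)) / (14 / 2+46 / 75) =348324525 / 1932468418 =0.18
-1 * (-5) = 5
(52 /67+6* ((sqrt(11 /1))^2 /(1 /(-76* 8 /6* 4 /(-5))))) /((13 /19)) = 34060236 /4355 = 7820.95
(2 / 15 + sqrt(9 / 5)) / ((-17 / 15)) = -9 * sqrt(5) / 17 - 2 / 17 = -1.30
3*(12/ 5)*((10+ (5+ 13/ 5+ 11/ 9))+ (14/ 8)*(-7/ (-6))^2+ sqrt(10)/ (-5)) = 15267/ 100 - 36*sqrt(10)/ 25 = 148.12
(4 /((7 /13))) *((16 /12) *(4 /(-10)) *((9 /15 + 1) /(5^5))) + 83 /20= 27221063 /6562500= 4.15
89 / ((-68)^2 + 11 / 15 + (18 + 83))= 1335 / 70886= 0.02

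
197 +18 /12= 397 /2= 198.50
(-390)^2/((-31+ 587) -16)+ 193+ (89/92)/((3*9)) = 1179161/2484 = 474.70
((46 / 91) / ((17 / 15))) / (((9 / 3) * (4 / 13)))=115 / 238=0.48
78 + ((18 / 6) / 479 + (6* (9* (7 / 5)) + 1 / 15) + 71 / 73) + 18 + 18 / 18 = 18215590 / 104901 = 173.65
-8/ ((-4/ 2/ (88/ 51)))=352/ 51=6.90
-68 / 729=-0.09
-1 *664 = -664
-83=-83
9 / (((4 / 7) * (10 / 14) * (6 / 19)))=2793 / 40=69.82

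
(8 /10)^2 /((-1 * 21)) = -16 /525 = -0.03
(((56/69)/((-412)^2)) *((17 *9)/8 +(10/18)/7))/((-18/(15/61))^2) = 241975/14120439130944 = 0.00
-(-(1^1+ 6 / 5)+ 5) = -14 / 5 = -2.80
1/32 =0.03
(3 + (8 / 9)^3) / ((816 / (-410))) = -553295 / 297432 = -1.86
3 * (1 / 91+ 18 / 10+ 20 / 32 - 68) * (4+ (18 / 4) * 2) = -715959 / 280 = -2557.00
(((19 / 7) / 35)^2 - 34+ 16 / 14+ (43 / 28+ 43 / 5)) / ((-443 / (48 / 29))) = 65447652 / 771141175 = 0.08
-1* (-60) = 60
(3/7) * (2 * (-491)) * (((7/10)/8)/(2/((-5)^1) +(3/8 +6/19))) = -27987/221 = -126.64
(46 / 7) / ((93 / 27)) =414 / 217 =1.91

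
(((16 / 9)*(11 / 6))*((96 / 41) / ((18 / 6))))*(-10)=-28160 / 1107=-25.44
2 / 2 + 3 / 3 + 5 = 7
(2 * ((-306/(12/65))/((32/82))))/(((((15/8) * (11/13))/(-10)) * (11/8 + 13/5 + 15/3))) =23558600/3949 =5965.71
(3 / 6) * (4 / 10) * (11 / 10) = 0.22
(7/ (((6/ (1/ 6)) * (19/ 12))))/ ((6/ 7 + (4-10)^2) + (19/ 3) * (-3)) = 49/ 7125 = 0.01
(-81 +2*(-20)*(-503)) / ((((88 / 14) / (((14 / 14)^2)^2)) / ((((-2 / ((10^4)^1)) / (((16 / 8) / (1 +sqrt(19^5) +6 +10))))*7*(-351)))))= 5859062937 / 440000 +124418924721*sqrt(19) / 440000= 1245883.14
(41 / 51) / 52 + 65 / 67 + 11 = 2129651 / 177684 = 11.99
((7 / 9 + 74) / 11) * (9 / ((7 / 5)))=3365 / 77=43.70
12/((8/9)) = 27/2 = 13.50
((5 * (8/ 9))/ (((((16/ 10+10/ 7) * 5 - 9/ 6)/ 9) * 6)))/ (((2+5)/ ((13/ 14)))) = 260/ 4011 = 0.06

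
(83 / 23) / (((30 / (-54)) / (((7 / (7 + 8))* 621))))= -47061 / 25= -1882.44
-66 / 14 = -33 / 7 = -4.71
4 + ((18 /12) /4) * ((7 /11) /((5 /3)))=1823 /440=4.14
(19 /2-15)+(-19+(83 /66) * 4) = -1285 /66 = -19.47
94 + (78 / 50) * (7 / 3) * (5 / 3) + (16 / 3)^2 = 128.51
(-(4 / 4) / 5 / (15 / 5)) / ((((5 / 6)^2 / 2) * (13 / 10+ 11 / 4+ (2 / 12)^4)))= -31104 / 656225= -0.05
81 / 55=1.47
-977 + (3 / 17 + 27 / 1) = -16147 / 17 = -949.82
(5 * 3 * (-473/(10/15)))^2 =453051225/4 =113262806.25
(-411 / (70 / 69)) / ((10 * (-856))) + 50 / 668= 0.12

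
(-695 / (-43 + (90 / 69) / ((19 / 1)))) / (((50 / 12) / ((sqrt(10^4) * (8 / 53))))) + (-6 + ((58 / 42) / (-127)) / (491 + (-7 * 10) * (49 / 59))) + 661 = 48332732540451872 / 67726519388829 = 713.65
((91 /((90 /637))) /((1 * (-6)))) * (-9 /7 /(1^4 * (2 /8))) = 8281 /15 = 552.07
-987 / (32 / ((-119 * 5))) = 587265 / 32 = 18352.03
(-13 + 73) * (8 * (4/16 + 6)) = 3000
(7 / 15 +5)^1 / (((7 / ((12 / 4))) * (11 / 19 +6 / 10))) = 779 / 392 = 1.99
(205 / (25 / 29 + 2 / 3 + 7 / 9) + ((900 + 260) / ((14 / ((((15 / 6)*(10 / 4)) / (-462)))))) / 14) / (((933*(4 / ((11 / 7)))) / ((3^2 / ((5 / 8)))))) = 34575859 / 64217146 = 0.54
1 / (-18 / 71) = -71 / 18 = -3.94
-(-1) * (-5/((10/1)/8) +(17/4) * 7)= 103/4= 25.75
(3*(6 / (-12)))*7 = -21 / 2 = -10.50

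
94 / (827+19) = 1 / 9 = 0.11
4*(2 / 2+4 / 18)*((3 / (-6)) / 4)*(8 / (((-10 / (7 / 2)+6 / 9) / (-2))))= -308 / 69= -4.46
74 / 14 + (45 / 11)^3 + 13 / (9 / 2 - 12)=10064588 / 139755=72.02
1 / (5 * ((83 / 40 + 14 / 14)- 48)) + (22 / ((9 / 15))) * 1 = 65882 / 1797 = 36.66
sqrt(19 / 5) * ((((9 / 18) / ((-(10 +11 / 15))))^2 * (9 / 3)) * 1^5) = 135 * sqrt(95) / 103684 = 0.01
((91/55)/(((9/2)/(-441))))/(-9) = 8918/495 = 18.02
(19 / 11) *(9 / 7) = 171 / 77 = 2.22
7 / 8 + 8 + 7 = 127 / 8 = 15.88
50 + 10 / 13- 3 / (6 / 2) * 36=192 / 13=14.77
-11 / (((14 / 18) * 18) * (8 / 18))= -99 / 56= -1.77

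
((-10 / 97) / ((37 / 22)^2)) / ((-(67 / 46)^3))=471106240 / 39939221059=0.01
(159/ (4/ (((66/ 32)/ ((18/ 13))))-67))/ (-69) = 7579/ 211531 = 0.04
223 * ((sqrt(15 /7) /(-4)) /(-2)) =223 * sqrt(105) /56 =40.80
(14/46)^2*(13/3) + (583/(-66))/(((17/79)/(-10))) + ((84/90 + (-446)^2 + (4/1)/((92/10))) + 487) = 199815.26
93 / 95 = 0.98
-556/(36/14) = -1946/9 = -216.22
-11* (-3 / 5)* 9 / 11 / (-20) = -27 / 100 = -0.27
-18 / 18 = -1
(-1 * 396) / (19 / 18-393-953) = 0.29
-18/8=-9/4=-2.25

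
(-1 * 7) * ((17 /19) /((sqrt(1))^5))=-119 /19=-6.26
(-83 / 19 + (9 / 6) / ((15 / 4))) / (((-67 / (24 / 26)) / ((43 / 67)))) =14964 / 426455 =0.04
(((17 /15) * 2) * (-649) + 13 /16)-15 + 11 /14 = -2493907 /1680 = -1484.47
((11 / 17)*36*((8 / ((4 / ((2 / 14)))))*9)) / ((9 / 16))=12672 / 119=106.49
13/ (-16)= -13/ 16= -0.81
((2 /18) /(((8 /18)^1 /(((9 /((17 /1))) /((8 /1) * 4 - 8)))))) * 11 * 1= 33 /544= 0.06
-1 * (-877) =877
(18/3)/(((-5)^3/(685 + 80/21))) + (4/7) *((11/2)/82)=-236951/7175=-33.02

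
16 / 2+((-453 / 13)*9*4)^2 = 1573681.75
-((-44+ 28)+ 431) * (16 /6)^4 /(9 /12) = -6799360 /243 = -27980.91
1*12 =12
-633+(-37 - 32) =-702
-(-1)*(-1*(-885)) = 885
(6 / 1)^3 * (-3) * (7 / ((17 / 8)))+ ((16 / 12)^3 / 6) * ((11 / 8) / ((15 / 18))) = -4897384 / 2295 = -2133.94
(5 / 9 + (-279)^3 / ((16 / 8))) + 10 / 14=-1368211097 / 126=-10858818.23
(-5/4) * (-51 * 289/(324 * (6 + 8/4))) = 24565/3456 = 7.11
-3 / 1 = -3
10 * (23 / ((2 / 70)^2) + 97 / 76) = 10706985 / 38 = 281762.76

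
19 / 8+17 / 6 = 125 / 24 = 5.21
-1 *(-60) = 60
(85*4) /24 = 85 /6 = 14.17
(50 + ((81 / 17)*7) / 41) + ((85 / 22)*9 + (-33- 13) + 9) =745021 / 15334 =48.59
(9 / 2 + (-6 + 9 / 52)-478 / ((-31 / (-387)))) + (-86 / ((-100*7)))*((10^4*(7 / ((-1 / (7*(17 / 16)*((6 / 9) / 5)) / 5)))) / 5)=-70107253 / 4836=-14496.95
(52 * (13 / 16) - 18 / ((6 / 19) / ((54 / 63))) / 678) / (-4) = -133451 / 12656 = -10.54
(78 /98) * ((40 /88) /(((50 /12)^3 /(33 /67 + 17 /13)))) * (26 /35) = 539136 /80609375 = 0.01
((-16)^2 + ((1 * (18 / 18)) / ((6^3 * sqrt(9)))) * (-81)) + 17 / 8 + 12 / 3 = 262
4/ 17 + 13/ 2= 229/ 34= 6.74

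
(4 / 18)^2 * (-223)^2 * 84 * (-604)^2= 2031896704768 / 27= 75255433509.93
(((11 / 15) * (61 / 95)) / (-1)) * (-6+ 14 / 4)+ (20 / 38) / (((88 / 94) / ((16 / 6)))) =16781 / 6270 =2.68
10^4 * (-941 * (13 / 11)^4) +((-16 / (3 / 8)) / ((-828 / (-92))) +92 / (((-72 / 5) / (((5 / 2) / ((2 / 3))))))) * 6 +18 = -9675405632191 / 527076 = -18356756.20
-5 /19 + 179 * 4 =13599 /19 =715.74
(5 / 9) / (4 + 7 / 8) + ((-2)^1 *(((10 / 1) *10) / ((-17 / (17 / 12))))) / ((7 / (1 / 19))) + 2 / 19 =16084 / 46683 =0.34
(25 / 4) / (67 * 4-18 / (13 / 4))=325 / 13648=0.02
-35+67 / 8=-213 / 8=-26.62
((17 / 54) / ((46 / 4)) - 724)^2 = 202128470569 / 385641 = 524136.36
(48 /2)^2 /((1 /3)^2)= 5184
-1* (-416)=416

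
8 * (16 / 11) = 128 / 11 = 11.64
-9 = -9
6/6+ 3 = 4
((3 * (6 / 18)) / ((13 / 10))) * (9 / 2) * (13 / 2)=22.50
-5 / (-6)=5 / 6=0.83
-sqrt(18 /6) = -sqrt(3) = -1.73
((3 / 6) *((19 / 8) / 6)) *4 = 0.79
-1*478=-478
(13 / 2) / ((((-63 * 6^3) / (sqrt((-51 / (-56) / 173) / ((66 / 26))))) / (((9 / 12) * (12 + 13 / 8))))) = -1417 * sqrt(5887882) / 15468558336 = -0.00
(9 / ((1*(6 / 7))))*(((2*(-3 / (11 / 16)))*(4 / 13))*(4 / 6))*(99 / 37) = -24192 / 481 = -50.30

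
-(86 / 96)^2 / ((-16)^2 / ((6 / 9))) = -1849 / 884736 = -0.00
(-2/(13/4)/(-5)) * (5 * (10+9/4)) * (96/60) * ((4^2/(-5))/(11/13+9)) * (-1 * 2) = 196/25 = 7.84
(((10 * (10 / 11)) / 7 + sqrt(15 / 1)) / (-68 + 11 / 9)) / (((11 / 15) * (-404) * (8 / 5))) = 16875 / 411309976 + 675 * sqrt(15) / 21366752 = 0.00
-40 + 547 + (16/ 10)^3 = 63887/ 125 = 511.10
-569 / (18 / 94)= -26743 / 9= -2971.44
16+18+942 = 976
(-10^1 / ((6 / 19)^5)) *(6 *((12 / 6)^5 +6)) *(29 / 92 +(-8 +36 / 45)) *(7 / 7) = 4998467.03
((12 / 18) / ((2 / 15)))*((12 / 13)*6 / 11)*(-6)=-2160 / 143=-15.10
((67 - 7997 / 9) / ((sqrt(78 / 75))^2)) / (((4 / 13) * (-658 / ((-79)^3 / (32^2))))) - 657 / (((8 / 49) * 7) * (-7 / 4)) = -37600865383 / 24256512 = -1550.13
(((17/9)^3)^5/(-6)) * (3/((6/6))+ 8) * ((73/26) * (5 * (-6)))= 2146883.02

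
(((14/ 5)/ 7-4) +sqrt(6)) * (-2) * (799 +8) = 1856.92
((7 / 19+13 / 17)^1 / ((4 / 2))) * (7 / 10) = 1281 / 3230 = 0.40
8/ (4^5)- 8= -7.99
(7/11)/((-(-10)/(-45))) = -63/22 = -2.86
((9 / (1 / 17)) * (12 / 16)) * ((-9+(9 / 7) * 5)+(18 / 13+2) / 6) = -20961 / 91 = -230.34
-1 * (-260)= 260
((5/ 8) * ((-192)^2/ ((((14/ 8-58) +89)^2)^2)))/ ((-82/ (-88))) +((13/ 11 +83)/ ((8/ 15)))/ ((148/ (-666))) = -754693582061025/ 1062555714968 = -710.26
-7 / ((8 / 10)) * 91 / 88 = -3185 / 352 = -9.05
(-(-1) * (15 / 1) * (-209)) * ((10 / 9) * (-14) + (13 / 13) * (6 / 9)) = 140030 / 3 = 46676.67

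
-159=-159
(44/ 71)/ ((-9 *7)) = -0.01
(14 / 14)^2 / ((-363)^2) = 1 / 131769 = 0.00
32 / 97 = 0.33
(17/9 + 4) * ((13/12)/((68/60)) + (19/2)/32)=7.38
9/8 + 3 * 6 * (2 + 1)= 441/8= 55.12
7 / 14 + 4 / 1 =9 / 2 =4.50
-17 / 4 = -4.25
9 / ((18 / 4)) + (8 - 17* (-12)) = 214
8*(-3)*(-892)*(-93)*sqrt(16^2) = -31855104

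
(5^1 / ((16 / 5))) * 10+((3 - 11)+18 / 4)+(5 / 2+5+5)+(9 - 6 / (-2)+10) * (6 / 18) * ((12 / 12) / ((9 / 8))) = 6727 / 216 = 31.14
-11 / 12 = -0.92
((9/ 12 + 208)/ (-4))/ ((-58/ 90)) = 37575/ 464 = 80.98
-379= -379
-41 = -41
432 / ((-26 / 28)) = -6048 / 13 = -465.23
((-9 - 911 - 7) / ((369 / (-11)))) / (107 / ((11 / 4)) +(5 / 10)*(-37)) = 24926 / 18409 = 1.35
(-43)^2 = 1849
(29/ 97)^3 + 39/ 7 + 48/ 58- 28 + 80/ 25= -17021238786/ 926363095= -18.37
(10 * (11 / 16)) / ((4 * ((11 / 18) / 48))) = 135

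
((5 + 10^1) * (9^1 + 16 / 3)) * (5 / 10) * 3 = 645 / 2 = 322.50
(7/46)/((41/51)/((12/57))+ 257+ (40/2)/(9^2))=19278/33072827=0.00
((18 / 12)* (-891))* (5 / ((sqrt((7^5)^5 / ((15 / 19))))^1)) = -13365* sqrt(1995) / 3681782395466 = -0.00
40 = 40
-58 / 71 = -0.82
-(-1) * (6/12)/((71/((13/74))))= 13/10508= 0.00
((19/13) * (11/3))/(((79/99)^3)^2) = 65589783741603/3160136921773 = 20.76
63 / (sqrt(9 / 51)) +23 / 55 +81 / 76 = 151.45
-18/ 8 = -2.25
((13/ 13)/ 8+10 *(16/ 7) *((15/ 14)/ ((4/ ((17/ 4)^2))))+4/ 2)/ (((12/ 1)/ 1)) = 44183/ 4704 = 9.39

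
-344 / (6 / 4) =-688 / 3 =-229.33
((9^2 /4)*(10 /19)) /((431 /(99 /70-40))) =-218781 /229292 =-0.95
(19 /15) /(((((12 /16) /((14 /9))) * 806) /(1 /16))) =133 /652860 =0.00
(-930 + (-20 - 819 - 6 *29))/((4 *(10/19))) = -36917/40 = -922.92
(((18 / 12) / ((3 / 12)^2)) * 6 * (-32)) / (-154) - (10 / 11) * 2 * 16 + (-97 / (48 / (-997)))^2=720152709893 / 177408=4059302.34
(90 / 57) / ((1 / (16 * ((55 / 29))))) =26400 / 551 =47.91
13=13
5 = 5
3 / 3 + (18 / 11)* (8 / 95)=1189 / 1045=1.14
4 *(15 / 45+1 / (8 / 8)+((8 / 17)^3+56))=3386288 / 14739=229.75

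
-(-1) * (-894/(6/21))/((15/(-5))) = 1043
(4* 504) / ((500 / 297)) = 149688 / 125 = 1197.50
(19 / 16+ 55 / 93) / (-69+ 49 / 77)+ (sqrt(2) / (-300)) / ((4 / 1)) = -0.03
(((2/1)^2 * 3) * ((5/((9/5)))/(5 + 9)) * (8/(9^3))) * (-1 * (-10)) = 4000/15309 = 0.26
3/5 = 0.60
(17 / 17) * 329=329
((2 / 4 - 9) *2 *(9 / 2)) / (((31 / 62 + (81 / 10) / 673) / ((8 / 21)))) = -686460 / 12061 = -56.92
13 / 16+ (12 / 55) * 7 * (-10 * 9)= -24049 / 176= -136.64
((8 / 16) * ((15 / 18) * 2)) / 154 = 5 / 924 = 0.01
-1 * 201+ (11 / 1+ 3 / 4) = -757 / 4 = -189.25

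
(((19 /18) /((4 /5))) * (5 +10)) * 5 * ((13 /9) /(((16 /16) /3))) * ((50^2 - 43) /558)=1888.19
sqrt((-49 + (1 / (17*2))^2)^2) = 56643 / 1156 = 49.00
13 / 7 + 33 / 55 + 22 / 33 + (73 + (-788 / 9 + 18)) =2069 / 315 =6.57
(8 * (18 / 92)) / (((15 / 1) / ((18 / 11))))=216 / 1265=0.17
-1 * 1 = -1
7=7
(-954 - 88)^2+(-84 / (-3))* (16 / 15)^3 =3664568188 / 3375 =1085797.98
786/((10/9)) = 3537/5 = 707.40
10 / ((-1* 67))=-10 / 67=-0.15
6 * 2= 12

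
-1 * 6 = -6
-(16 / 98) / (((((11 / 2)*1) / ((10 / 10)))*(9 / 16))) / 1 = -256 / 4851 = -0.05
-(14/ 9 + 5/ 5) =-23/ 9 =-2.56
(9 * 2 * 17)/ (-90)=-17/ 5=-3.40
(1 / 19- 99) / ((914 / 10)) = -9400 / 8683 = -1.08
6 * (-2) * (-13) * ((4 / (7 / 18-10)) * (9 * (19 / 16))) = -120042 / 173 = -693.88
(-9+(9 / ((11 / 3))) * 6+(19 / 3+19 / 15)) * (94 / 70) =34451 / 1925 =17.90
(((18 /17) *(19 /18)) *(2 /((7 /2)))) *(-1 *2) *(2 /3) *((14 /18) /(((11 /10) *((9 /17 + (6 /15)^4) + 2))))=-1900000 /8062659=-0.24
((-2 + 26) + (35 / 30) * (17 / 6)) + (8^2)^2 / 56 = 25313 / 252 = 100.45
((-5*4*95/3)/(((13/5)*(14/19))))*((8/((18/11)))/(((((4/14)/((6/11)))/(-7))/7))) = 17689000/117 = 151188.03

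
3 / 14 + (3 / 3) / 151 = 467 / 2114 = 0.22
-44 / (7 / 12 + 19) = -528 / 235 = -2.25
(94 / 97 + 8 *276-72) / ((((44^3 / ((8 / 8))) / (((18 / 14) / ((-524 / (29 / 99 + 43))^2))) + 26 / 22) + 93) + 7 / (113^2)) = 133709998903947026 / 607312265534752081017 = 0.00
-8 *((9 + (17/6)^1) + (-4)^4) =-6428/3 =-2142.67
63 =63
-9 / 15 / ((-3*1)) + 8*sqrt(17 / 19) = 7.77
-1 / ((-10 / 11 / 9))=99 / 10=9.90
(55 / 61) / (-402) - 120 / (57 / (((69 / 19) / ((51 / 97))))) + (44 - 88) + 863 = 121063869151 / 150491514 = 804.46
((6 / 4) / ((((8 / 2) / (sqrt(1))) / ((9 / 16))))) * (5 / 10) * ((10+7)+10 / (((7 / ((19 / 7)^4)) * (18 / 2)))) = 11624043 / 4302592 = 2.70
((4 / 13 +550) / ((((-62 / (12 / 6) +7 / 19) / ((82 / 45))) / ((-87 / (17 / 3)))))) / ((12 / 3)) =80808007 / 643110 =125.65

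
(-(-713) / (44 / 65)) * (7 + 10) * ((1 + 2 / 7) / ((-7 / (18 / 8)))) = -63817065 / 8624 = -7399.94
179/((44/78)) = 6981/22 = 317.32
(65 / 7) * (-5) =-325 / 7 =-46.43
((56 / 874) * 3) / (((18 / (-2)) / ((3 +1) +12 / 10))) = -728 / 6555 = -0.11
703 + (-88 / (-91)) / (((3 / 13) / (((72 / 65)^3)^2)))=375222906804409 / 527932234375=710.74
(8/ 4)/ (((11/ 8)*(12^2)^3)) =1/ 2052864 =0.00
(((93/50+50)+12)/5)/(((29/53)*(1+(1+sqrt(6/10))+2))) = 338458/55825 - 169229*sqrt(15)/558250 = 4.89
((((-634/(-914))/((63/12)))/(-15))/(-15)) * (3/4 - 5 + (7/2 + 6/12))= -317/2159325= -0.00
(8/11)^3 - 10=-12798/1331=-9.62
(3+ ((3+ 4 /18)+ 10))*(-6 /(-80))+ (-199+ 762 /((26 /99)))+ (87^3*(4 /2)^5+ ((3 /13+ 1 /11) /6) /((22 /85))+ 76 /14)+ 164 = 4641129742311 /220220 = 21074969.31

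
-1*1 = -1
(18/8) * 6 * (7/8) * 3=567/16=35.44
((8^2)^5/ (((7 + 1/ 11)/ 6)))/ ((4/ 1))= 2952790016/ 13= 227137693.54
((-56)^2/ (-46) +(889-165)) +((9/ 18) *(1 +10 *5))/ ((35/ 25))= 217041/ 322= 674.04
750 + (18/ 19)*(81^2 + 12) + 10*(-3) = 131994/ 19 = 6947.05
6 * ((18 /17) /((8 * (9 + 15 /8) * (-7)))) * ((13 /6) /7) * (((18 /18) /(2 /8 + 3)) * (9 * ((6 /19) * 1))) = -1296 /458983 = -0.00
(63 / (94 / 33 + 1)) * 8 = 16632 / 127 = 130.96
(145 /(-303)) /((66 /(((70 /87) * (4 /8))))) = -175 /59994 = -0.00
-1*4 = -4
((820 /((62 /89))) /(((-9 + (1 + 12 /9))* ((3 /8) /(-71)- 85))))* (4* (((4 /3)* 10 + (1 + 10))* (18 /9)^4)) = 4841668352 /1496773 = 3234.74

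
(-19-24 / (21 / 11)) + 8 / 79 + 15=-9108 / 553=-16.47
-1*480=-480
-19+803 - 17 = 767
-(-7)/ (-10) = -7/ 10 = -0.70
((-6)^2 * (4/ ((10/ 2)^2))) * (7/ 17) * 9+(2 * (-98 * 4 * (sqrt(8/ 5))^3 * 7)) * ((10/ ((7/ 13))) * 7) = 9072/ 425 - 2283008 * sqrt(10)/ 5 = -1443879.69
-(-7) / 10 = 7 / 10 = 0.70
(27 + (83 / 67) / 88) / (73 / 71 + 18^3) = 2261705 / 488359784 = 0.00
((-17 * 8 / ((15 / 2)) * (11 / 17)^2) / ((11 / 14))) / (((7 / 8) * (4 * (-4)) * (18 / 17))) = 88 / 135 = 0.65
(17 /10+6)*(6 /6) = 77 /10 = 7.70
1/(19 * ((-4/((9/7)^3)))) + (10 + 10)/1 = 520631/26068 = 19.97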